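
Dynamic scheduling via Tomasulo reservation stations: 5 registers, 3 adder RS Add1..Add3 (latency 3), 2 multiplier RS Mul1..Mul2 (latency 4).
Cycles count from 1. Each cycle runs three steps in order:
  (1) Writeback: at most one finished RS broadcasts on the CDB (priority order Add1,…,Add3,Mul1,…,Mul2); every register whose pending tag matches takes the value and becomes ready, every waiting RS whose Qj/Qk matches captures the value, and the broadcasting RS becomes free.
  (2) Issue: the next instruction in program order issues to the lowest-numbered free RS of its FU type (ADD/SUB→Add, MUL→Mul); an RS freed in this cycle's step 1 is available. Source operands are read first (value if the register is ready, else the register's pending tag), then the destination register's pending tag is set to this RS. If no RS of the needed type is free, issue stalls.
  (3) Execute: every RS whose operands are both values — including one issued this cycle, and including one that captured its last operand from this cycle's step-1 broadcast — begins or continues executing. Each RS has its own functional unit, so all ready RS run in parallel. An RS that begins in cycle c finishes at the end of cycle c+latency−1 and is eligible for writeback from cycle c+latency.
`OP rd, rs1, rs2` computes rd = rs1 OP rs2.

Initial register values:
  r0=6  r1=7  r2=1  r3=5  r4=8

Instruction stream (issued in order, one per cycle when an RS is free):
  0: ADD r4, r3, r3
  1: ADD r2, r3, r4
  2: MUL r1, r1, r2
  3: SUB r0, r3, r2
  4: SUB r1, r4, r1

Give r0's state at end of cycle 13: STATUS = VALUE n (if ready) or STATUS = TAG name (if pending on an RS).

cycle 1: issue ADD r4<-Add1 // r0:6,r1:7,r2:1,r3:5,r4:Add1
cycle 2: issue ADD r2<-Add2 // r0:6,r1:7,r2:Add2,r3:5,r4:Add1
cycle 3: issue MUL r1<-Mul1 // r0:6,r1:Mul1,r2:Add2,r3:5,r4:Add1
cycle 4: CDB Add1=10; issue SUB r0<-Add1 // r0:Add1,r1:Mul1,r2:Add2,r3:5,r4:10
cycle 5: issue SUB r1<-Add3 // r0:Add1,r1:Add3,r2:Add2,r3:5,r4:10
cycle 6: - // r0:Add1,r1:Add3,r2:Add2,r3:5,r4:10
cycle 7: CDB Add2=15 // r0:Add1,r1:Add3,r2:15,r3:5,r4:10
cycle 8: - // r0:Add1,r1:Add3,r2:15,r3:5,r4:10
cycle 9: - // r0:Add1,r1:Add3,r2:15,r3:5,r4:10
cycle 10: CDB Add1=-10 // r0:-10,r1:Add3,r2:15,r3:5,r4:10
cycle 11: CDB Mul1=105 // r0:-10,r1:Add3,r2:15,r3:5,r4:10
cycle 12: - // r0:-10,r1:Add3,r2:15,r3:5,r4:10
cycle 13: - // r0:-10,r1:Add3,r2:15,r3:5,r4:10

STATUS = VALUE -10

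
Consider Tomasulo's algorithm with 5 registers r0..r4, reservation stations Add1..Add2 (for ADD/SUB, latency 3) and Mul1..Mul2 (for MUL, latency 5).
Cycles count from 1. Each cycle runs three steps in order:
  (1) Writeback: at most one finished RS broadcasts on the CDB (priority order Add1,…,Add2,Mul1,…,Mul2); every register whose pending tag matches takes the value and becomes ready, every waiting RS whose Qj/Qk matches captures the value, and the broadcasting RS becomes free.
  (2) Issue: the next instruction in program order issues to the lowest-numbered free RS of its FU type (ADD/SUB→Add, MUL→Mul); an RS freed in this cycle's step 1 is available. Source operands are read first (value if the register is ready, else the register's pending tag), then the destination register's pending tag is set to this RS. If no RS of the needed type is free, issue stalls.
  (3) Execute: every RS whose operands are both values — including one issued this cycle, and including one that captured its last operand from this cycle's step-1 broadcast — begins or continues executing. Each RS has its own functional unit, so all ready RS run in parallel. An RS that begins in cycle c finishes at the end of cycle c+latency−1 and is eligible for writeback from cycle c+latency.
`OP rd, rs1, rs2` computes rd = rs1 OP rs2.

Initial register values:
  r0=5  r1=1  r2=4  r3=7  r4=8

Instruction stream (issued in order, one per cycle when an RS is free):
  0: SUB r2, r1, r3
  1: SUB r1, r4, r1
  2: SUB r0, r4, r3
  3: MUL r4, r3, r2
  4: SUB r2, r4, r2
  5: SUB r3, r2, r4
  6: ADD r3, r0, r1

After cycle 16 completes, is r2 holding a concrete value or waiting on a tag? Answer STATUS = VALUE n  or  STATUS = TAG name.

  c1: issue SUB r2<-Add1  regs: r0:5,r1:1,r2:Add1,r3:7,r4:8
  c2: issue SUB r1<-Add2  regs: r0:5,r1:Add2,r2:Add1,r3:7,r4:8
  c3: stall  regs: r0:5,r1:Add2,r2:Add1,r3:7,r4:8
  c4: CDB Add1=-6; issue SUB r0<-Add1  regs: r0:Add1,r1:Add2,r2:-6,r3:7,r4:8
  c5: CDB Add2=7; issue MUL r4<-Mul1  regs: r0:Add1,r1:7,r2:-6,r3:7,r4:Mul1
  c6: issue SUB r2<-Add2  regs: r0:Add1,r1:7,r2:Add2,r3:7,r4:Mul1
  c7: CDB Add1=1; issue SUB r3<-Add1  regs: r0:1,r1:7,r2:Add2,r3:Add1,r4:Mul1
  c8: stall  regs: r0:1,r1:7,r2:Add2,r3:Add1,r4:Mul1
  c9: stall  regs: r0:1,r1:7,r2:Add2,r3:Add1,r4:Mul1
  c10: CDB Mul1=-42; stall  regs: r0:1,r1:7,r2:Add2,r3:Add1,r4:-42
  c11: stall  regs: r0:1,r1:7,r2:Add2,r3:Add1,r4:-42
  c12: stall  regs: r0:1,r1:7,r2:Add2,r3:Add1,r4:-42
  c13: CDB Add2=-36; issue ADD r3<-Add2  regs: r0:1,r1:7,r2:-36,r3:Add2,r4:-42
  c14: -  regs: r0:1,r1:7,r2:-36,r3:Add2,r4:-42
  c15: -  regs: r0:1,r1:7,r2:-36,r3:Add2,r4:-42
  c16: CDB Add1=6  regs: r0:1,r1:7,r2:-36,r3:Add2,r4:-42

STATUS = VALUE -36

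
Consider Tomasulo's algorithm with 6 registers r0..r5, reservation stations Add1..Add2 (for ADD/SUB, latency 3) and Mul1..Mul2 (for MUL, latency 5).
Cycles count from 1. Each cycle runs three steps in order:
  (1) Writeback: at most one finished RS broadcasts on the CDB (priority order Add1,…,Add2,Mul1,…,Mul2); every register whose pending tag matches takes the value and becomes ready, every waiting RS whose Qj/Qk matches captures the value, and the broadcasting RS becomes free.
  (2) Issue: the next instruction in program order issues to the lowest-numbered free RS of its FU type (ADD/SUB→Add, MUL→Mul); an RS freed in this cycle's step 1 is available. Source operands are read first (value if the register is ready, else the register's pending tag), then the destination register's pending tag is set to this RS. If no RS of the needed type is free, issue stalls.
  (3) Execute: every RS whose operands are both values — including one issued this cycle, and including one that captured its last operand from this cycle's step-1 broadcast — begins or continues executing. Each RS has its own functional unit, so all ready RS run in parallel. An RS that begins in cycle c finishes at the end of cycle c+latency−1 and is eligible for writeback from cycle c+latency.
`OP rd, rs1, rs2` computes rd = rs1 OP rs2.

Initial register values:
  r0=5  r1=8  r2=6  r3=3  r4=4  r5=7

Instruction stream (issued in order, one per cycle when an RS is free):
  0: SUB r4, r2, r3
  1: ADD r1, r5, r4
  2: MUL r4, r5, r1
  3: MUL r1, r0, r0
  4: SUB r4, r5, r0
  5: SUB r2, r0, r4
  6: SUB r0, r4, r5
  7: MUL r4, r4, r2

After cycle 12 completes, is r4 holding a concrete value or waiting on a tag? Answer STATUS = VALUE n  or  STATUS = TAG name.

c1: issue SUB r4<-Add1 | r0:5,r1:8,r2:6,r3:3,r4:Add1,r5:7
c2: issue ADD r1<-Add2 | r0:5,r1:Add2,r2:6,r3:3,r4:Add1,r5:7
c3: issue MUL r4<-Mul1 | r0:5,r1:Add2,r2:6,r3:3,r4:Mul1,r5:7
c4: CDB Add1=3; issue MUL r1<-Mul2 | r0:5,r1:Mul2,r2:6,r3:3,r4:Mul1,r5:7
c5: issue SUB r4<-Add1 | r0:5,r1:Mul2,r2:6,r3:3,r4:Add1,r5:7
c6: stall | r0:5,r1:Mul2,r2:6,r3:3,r4:Add1,r5:7
c7: CDB Add2=10; issue SUB r2<-Add2 | r0:5,r1:Mul2,r2:Add2,r3:3,r4:Add1,r5:7
c8: CDB Add1=2; issue SUB r0<-Add1 | r0:Add1,r1:Mul2,r2:Add2,r3:3,r4:2,r5:7
c9: CDB Mul2=25; issue MUL r4<-Mul2 | r0:Add1,r1:25,r2:Add2,r3:3,r4:Mul2,r5:7
c10: - | r0:Add1,r1:25,r2:Add2,r3:3,r4:Mul2,r5:7
c11: CDB Add1=-5 | r0:-5,r1:25,r2:Add2,r3:3,r4:Mul2,r5:7
c12: CDB Add2=3 | r0:-5,r1:25,r2:3,r3:3,r4:Mul2,r5:7

STATUS = TAG Mul2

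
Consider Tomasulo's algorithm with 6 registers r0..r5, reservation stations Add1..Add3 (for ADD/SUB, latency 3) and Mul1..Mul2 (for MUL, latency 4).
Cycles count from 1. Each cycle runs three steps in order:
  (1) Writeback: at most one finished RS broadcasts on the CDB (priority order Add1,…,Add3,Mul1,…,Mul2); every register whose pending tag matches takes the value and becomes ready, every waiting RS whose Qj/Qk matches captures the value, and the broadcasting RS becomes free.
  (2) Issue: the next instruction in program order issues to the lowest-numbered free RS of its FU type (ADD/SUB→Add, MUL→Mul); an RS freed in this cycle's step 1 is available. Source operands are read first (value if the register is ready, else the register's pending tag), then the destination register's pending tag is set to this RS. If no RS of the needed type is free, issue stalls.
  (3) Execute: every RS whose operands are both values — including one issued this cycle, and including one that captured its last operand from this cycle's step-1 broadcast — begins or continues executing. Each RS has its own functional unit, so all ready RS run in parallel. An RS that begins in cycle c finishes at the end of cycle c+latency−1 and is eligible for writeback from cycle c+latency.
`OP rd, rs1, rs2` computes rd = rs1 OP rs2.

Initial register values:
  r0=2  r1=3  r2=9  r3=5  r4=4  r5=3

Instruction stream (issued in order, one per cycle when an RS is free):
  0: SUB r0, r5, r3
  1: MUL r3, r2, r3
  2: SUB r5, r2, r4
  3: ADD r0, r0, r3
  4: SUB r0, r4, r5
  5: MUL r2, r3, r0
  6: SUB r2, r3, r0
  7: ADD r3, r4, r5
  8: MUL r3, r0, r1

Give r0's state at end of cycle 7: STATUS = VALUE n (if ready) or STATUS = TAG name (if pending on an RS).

  c1: issue SUB r0<-Add1  regs: r0:Add1,r1:3,r2:9,r3:5,r4:4,r5:3
  c2: issue MUL r3<-Mul1  regs: r0:Add1,r1:3,r2:9,r3:Mul1,r4:4,r5:3
  c3: issue SUB r5<-Add2  regs: r0:Add1,r1:3,r2:9,r3:Mul1,r4:4,r5:Add2
  c4: CDB Add1=-2; issue ADD r0<-Add1  regs: r0:Add1,r1:3,r2:9,r3:Mul1,r4:4,r5:Add2
  c5: issue SUB r0<-Add3  regs: r0:Add3,r1:3,r2:9,r3:Mul1,r4:4,r5:Add2
  c6: CDB Add2=5; issue MUL r2<-Mul2  regs: r0:Add3,r1:3,r2:Mul2,r3:Mul1,r4:4,r5:5
  c7: CDB Mul1=45; issue SUB r2<-Add2  regs: r0:Add3,r1:3,r2:Add2,r3:45,r4:4,r5:5

STATUS = TAG Add3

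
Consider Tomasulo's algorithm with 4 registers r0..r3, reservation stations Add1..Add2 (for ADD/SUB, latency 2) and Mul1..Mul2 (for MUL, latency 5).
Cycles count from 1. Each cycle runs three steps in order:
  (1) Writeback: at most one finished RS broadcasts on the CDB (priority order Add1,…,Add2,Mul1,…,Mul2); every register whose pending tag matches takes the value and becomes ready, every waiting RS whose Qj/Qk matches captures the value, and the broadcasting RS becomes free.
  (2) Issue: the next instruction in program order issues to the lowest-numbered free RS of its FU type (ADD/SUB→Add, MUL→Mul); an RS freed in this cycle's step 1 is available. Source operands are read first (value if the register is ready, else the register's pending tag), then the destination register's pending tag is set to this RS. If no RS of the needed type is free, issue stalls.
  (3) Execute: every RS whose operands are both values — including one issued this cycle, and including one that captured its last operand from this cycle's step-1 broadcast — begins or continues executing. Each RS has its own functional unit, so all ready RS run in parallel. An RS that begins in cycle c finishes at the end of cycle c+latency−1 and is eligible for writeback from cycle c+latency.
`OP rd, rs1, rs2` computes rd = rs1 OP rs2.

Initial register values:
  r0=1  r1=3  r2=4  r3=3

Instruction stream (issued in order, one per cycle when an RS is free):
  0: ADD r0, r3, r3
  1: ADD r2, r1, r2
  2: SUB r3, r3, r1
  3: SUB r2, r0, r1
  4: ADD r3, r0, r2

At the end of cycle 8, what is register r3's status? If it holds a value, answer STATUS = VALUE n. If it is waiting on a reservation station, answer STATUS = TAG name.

c1: issue ADD r0<-Add1 | r0:Add1,r1:3,r2:4,r3:3
c2: issue ADD r2<-Add2 | r0:Add1,r1:3,r2:Add2,r3:3
c3: CDB Add1=6; issue SUB r3<-Add1 | r0:6,r1:3,r2:Add2,r3:Add1
c4: CDB Add2=7; issue SUB r2<-Add2 | r0:6,r1:3,r2:Add2,r3:Add1
c5: CDB Add1=0; issue ADD r3<-Add1 | r0:6,r1:3,r2:Add2,r3:Add1
c6: CDB Add2=3 | r0:6,r1:3,r2:3,r3:Add1
c7: - | r0:6,r1:3,r2:3,r3:Add1
c8: CDB Add1=9 | r0:6,r1:3,r2:3,r3:9

STATUS = VALUE 9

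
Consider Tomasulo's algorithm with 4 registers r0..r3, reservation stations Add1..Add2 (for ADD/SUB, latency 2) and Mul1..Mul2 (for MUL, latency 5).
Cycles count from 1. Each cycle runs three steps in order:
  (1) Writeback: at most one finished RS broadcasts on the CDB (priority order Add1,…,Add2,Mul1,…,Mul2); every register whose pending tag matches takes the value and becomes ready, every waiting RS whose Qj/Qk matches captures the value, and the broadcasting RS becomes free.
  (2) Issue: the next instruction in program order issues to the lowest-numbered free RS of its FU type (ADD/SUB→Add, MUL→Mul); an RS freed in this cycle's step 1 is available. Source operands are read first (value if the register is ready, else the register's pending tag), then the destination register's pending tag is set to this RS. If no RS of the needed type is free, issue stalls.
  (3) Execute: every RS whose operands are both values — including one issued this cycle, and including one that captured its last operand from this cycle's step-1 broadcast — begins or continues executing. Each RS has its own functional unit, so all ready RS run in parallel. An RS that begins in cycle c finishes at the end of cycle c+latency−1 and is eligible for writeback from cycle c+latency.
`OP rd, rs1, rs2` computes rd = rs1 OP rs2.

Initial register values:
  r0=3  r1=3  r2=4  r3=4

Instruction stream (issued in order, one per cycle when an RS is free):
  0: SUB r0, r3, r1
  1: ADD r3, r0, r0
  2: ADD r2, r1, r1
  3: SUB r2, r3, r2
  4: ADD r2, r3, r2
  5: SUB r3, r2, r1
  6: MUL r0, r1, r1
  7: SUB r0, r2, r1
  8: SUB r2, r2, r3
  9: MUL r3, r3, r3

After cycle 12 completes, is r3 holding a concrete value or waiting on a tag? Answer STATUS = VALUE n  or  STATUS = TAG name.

STATUS = VALUE -5

c1: issue SUB r0<-Add1 | r0:Add1,r1:3,r2:4,r3:4
c2: issue ADD r3<-Add2 | r0:Add1,r1:3,r2:4,r3:Add2
c3: CDB Add1=1; issue ADD r2<-Add1 | r0:1,r1:3,r2:Add1,r3:Add2
c4: stall | r0:1,r1:3,r2:Add1,r3:Add2
c5: CDB Add1=6; issue SUB r2<-Add1 | r0:1,r1:3,r2:Add1,r3:Add2
c6: CDB Add2=2; issue ADD r2<-Add2 | r0:1,r1:3,r2:Add2,r3:2
c7: stall | r0:1,r1:3,r2:Add2,r3:2
c8: CDB Add1=-4; issue SUB r3<-Add1 | r0:1,r1:3,r2:Add2,r3:Add1
c9: issue MUL r0<-Mul1 | r0:Mul1,r1:3,r2:Add2,r3:Add1
c10: CDB Add2=-2; issue SUB r0<-Add2 | r0:Add2,r1:3,r2:-2,r3:Add1
c11: stall | r0:Add2,r1:3,r2:-2,r3:Add1
c12: CDB Add1=-5; issue SUB r2<-Add1 | r0:Add2,r1:3,r2:Add1,r3:-5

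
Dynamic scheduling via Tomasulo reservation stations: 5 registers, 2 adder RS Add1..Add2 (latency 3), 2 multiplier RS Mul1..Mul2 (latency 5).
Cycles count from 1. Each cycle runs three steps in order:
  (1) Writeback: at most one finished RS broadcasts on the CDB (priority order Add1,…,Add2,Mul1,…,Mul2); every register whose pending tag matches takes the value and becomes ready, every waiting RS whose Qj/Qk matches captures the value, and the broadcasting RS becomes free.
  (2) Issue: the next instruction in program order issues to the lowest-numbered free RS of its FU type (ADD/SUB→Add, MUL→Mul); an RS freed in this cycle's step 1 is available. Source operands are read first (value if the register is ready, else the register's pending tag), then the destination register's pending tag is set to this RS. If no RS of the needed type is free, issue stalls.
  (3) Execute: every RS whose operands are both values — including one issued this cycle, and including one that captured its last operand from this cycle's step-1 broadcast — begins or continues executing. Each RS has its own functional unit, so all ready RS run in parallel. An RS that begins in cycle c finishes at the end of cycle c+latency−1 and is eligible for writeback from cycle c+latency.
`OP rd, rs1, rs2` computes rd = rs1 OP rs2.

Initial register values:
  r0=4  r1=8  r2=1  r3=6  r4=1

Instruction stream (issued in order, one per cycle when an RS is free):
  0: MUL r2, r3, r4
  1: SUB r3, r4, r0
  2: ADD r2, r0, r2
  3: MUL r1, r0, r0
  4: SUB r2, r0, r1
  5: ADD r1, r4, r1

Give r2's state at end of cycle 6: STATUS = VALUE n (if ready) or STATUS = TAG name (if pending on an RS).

cycle 1: issue MUL r2<-Mul1 // r0:4,r1:8,r2:Mul1,r3:6,r4:1
cycle 2: issue SUB r3<-Add1 // r0:4,r1:8,r2:Mul1,r3:Add1,r4:1
cycle 3: issue ADD r2<-Add2 // r0:4,r1:8,r2:Add2,r3:Add1,r4:1
cycle 4: issue MUL r1<-Mul2 // r0:4,r1:Mul2,r2:Add2,r3:Add1,r4:1
cycle 5: CDB Add1=-3; issue SUB r2<-Add1 // r0:4,r1:Mul2,r2:Add1,r3:-3,r4:1
cycle 6: CDB Mul1=6; stall // r0:4,r1:Mul2,r2:Add1,r3:-3,r4:1

STATUS = TAG Add1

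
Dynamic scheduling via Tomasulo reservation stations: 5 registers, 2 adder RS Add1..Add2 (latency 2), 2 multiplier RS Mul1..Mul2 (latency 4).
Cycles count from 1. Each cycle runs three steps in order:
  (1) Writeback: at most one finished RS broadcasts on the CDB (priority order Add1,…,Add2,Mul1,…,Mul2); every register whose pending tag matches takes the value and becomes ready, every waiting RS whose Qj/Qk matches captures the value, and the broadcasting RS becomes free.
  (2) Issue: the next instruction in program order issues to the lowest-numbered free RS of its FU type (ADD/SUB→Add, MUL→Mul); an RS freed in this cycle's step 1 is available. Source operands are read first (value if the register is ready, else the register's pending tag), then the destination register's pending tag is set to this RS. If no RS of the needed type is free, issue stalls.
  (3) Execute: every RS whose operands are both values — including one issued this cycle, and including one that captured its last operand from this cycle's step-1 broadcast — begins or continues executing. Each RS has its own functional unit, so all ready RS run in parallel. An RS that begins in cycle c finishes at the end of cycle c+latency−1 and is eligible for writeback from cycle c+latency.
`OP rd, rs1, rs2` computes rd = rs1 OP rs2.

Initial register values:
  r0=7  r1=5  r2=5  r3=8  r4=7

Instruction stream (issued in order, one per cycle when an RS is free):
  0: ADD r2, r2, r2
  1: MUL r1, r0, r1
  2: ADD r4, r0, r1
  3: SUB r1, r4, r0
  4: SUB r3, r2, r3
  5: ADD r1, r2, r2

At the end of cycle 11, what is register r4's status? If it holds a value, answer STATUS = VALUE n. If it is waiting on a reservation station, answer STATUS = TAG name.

cycle 1: issue ADD r2<-Add1 // r0:7,r1:5,r2:Add1,r3:8,r4:7
cycle 2: issue MUL r1<-Mul1 // r0:7,r1:Mul1,r2:Add1,r3:8,r4:7
cycle 3: CDB Add1=10; issue ADD r4<-Add1 // r0:7,r1:Mul1,r2:10,r3:8,r4:Add1
cycle 4: issue SUB r1<-Add2 // r0:7,r1:Add2,r2:10,r3:8,r4:Add1
cycle 5: stall // r0:7,r1:Add2,r2:10,r3:8,r4:Add1
cycle 6: CDB Mul1=35; stall // r0:7,r1:Add2,r2:10,r3:8,r4:Add1
cycle 7: stall // r0:7,r1:Add2,r2:10,r3:8,r4:Add1
cycle 8: CDB Add1=42; issue SUB r3<-Add1 // r0:7,r1:Add2,r2:10,r3:Add1,r4:42
cycle 9: stall // r0:7,r1:Add2,r2:10,r3:Add1,r4:42
cycle 10: CDB Add1=2; issue ADD r1<-Add1 // r0:7,r1:Add1,r2:10,r3:2,r4:42
cycle 11: CDB Add2=35 // r0:7,r1:Add1,r2:10,r3:2,r4:42

STATUS = VALUE 42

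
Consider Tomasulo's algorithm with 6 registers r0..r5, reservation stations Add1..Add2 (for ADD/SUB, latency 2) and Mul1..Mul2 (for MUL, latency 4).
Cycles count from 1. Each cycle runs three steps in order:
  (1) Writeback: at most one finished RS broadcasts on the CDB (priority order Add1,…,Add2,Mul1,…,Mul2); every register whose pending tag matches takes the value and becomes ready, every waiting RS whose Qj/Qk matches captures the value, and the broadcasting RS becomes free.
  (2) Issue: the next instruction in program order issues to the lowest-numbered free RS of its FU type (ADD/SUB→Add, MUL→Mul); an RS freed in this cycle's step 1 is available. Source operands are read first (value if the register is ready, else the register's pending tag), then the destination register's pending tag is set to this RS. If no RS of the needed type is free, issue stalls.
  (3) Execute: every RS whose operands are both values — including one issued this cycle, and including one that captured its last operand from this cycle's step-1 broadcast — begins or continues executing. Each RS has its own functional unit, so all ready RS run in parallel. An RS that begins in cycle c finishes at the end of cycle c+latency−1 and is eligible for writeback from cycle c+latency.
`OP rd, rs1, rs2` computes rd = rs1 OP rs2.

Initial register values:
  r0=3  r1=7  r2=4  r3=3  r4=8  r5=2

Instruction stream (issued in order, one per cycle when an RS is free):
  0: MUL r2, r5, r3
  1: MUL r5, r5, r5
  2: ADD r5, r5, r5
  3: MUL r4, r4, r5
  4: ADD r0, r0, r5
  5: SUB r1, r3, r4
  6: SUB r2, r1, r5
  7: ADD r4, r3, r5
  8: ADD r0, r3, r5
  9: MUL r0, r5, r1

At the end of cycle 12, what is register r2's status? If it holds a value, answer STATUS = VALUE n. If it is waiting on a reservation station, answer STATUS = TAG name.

STATUS = TAG Add2

  c1: issue MUL r2<-Mul1  regs: r0:3,r1:7,r2:Mul1,r3:3,r4:8,r5:2
  c2: issue MUL r5<-Mul2  regs: r0:3,r1:7,r2:Mul1,r3:3,r4:8,r5:Mul2
  c3: issue ADD r5<-Add1  regs: r0:3,r1:7,r2:Mul1,r3:3,r4:8,r5:Add1
  c4: stall  regs: r0:3,r1:7,r2:Mul1,r3:3,r4:8,r5:Add1
  c5: CDB Mul1=6; issue MUL r4<-Mul1  regs: r0:3,r1:7,r2:6,r3:3,r4:Mul1,r5:Add1
  c6: CDB Mul2=4; issue ADD r0<-Add2  regs: r0:Add2,r1:7,r2:6,r3:3,r4:Mul1,r5:Add1
  c7: stall  regs: r0:Add2,r1:7,r2:6,r3:3,r4:Mul1,r5:Add1
  c8: CDB Add1=8; issue SUB r1<-Add1  regs: r0:Add2,r1:Add1,r2:6,r3:3,r4:Mul1,r5:8
  c9: stall  regs: r0:Add2,r1:Add1,r2:6,r3:3,r4:Mul1,r5:8
  c10: CDB Add2=11; issue SUB r2<-Add2  regs: r0:11,r1:Add1,r2:Add2,r3:3,r4:Mul1,r5:8
  c11: stall  regs: r0:11,r1:Add1,r2:Add2,r3:3,r4:Mul1,r5:8
  c12: CDB Mul1=64; stall  regs: r0:11,r1:Add1,r2:Add2,r3:3,r4:64,r5:8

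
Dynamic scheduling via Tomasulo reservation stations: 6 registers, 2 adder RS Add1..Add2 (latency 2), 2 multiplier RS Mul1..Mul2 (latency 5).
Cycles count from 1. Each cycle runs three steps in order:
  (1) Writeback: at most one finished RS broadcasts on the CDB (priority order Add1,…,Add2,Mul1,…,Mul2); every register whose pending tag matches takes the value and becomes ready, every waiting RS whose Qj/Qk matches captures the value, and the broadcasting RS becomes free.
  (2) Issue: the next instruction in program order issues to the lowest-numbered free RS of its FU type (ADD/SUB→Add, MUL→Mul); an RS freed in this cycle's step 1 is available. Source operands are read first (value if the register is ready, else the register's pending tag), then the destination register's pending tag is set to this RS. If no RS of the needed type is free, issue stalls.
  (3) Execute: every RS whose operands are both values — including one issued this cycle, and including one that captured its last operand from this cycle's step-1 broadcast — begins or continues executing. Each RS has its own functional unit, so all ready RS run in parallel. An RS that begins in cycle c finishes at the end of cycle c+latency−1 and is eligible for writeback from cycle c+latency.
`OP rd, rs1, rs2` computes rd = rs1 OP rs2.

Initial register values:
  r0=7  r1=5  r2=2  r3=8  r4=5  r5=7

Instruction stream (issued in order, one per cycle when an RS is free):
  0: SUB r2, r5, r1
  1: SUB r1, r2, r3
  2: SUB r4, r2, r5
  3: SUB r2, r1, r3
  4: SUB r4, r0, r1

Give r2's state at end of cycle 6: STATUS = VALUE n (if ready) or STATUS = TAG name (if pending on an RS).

STATUS = TAG Add1

c1: issue SUB r2<-Add1 | r0:7,r1:5,r2:Add1,r3:8,r4:5,r5:7
c2: issue SUB r1<-Add2 | r0:7,r1:Add2,r2:Add1,r3:8,r4:5,r5:7
c3: CDB Add1=2; issue SUB r4<-Add1 | r0:7,r1:Add2,r2:2,r3:8,r4:Add1,r5:7
c4: stall | r0:7,r1:Add2,r2:2,r3:8,r4:Add1,r5:7
c5: CDB Add1=-5; issue SUB r2<-Add1 | r0:7,r1:Add2,r2:Add1,r3:8,r4:-5,r5:7
c6: CDB Add2=-6; issue SUB r4<-Add2 | r0:7,r1:-6,r2:Add1,r3:8,r4:Add2,r5:7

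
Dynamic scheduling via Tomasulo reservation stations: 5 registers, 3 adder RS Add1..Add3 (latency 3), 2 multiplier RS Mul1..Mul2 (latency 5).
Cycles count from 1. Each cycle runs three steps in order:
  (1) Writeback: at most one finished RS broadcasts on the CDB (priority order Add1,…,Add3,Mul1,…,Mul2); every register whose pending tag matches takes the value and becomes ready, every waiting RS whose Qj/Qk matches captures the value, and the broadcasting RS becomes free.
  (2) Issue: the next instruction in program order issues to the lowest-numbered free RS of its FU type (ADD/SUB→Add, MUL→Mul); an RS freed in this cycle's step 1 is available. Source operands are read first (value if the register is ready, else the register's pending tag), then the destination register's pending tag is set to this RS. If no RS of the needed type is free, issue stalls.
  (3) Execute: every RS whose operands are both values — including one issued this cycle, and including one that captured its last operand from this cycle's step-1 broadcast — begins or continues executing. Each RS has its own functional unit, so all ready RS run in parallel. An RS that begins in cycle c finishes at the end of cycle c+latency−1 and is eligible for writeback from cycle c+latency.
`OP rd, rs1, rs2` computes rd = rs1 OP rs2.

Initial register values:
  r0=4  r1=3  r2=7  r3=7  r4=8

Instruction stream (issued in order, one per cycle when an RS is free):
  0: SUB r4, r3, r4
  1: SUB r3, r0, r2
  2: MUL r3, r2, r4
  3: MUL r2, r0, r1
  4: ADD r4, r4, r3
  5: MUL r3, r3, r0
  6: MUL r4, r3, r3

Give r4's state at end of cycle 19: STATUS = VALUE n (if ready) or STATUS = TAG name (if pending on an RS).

c1: issue SUB r4<-Add1 | r0:4,r1:3,r2:7,r3:7,r4:Add1
c2: issue SUB r3<-Add2 | r0:4,r1:3,r2:7,r3:Add2,r4:Add1
c3: issue MUL r3<-Mul1 | r0:4,r1:3,r2:7,r3:Mul1,r4:Add1
c4: CDB Add1=-1; issue MUL r2<-Mul2 | r0:4,r1:3,r2:Mul2,r3:Mul1,r4:-1
c5: CDB Add2=-3; issue ADD r4<-Add1 | r0:4,r1:3,r2:Mul2,r3:Mul1,r4:Add1
c6: stall | r0:4,r1:3,r2:Mul2,r3:Mul1,r4:Add1
c7: stall | r0:4,r1:3,r2:Mul2,r3:Mul1,r4:Add1
c8: stall | r0:4,r1:3,r2:Mul2,r3:Mul1,r4:Add1
c9: CDB Mul1=-7; issue MUL r3<-Mul1 | r0:4,r1:3,r2:Mul2,r3:Mul1,r4:Add1
c10: CDB Mul2=12; issue MUL r4<-Mul2 | r0:4,r1:3,r2:12,r3:Mul1,r4:Mul2
c11: - | r0:4,r1:3,r2:12,r3:Mul1,r4:Mul2
c12: CDB Add1=-8 | r0:4,r1:3,r2:12,r3:Mul1,r4:Mul2
c13: - | r0:4,r1:3,r2:12,r3:Mul1,r4:Mul2
c14: CDB Mul1=-28 | r0:4,r1:3,r2:12,r3:-28,r4:Mul2
c15: - | r0:4,r1:3,r2:12,r3:-28,r4:Mul2
c16: - | r0:4,r1:3,r2:12,r3:-28,r4:Mul2
c17: - | r0:4,r1:3,r2:12,r3:-28,r4:Mul2
c18: - | r0:4,r1:3,r2:12,r3:-28,r4:Mul2
c19: CDB Mul2=784 | r0:4,r1:3,r2:12,r3:-28,r4:784

STATUS = VALUE 784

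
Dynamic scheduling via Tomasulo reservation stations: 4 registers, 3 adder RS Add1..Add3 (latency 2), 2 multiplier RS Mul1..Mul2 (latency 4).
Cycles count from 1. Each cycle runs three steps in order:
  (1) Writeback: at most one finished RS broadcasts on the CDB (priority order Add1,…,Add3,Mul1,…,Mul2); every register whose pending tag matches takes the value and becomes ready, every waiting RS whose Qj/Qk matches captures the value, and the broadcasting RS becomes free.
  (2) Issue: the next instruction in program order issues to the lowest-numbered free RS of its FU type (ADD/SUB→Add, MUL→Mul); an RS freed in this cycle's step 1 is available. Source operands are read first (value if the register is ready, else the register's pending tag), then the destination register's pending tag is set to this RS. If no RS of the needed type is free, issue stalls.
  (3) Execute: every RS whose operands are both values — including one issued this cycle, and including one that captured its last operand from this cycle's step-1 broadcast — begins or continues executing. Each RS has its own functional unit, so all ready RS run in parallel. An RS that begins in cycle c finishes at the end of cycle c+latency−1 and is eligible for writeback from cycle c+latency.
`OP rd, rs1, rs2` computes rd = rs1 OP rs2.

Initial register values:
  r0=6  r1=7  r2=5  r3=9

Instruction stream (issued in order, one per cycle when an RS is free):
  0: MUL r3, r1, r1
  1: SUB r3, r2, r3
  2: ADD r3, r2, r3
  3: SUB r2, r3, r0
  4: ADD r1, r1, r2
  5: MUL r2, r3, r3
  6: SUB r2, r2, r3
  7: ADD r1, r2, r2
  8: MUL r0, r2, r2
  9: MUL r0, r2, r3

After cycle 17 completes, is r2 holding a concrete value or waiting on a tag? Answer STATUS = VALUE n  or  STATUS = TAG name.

STATUS = VALUE 1560

cycle 1: issue MUL r3<-Mul1 // r0:6,r1:7,r2:5,r3:Mul1
cycle 2: issue SUB r3<-Add1 // r0:6,r1:7,r2:5,r3:Add1
cycle 3: issue ADD r3<-Add2 // r0:6,r1:7,r2:5,r3:Add2
cycle 4: issue SUB r2<-Add3 // r0:6,r1:7,r2:Add3,r3:Add2
cycle 5: CDB Mul1=49; stall // r0:6,r1:7,r2:Add3,r3:Add2
cycle 6: stall // r0:6,r1:7,r2:Add3,r3:Add2
cycle 7: CDB Add1=-44; issue ADD r1<-Add1 // r0:6,r1:Add1,r2:Add3,r3:Add2
cycle 8: issue MUL r2<-Mul1 // r0:6,r1:Add1,r2:Mul1,r3:Add2
cycle 9: CDB Add2=-39; issue SUB r2<-Add2 // r0:6,r1:Add1,r2:Add2,r3:-39
cycle 10: stall // r0:6,r1:Add1,r2:Add2,r3:-39
cycle 11: CDB Add3=-45; issue ADD r1<-Add3 // r0:6,r1:Add3,r2:Add2,r3:-39
cycle 12: issue MUL r0<-Mul2 // r0:Mul2,r1:Add3,r2:Add2,r3:-39
cycle 13: CDB Add1=-38; stall // r0:Mul2,r1:Add3,r2:Add2,r3:-39
cycle 14: CDB Mul1=1521; issue MUL r0<-Mul1 // r0:Mul1,r1:Add3,r2:Add2,r3:-39
cycle 15: - // r0:Mul1,r1:Add3,r2:Add2,r3:-39
cycle 16: CDB Add2=1560 // r0:Mul1,r1:Add3,r2:1560,r3:-39
cycle 17: - // r0:Mul1,r1:Add3,r2:1560,r3:-39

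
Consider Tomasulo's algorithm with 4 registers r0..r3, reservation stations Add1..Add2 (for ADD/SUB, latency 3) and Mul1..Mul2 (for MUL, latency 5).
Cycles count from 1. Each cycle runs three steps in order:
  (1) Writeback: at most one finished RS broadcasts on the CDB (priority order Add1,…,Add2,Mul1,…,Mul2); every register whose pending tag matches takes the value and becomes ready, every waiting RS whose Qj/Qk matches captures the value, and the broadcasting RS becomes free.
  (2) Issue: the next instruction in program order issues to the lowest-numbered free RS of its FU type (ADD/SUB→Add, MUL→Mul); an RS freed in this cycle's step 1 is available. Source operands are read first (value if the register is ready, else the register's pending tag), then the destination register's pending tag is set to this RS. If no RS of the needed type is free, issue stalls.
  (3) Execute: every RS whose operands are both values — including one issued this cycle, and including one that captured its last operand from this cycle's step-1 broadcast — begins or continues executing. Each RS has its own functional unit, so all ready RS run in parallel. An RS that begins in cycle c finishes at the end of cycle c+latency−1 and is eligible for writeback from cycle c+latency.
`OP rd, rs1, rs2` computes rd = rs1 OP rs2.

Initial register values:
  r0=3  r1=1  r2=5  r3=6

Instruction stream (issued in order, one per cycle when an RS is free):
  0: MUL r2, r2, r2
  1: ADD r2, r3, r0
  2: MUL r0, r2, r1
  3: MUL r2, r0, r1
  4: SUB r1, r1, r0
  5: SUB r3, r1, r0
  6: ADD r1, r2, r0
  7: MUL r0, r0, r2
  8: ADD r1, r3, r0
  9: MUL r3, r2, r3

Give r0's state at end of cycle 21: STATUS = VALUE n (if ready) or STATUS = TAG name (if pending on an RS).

  c1: issue MUL r2<-Mul1  regs: r0:3,r1:1,r2:Mul1,r3:6
  c2: issue ADD r2<-Add1  regs: r0:3,r1:1,r2:Add1,r3:6
  c3: issue MUL r0<-Mul2  regs: r0:Mul2,r1:1,r2:Add1,r3:6
  c4: stall  regs: r0:Mul2,r1:1,r2:Add1,r3:6
  c5: CDB Add1=9; stall  regs: r0:Mul2,r1:1,r2:9,r3:6
  c6: CDB Mul1=25; issue MUL r2<-Mul1  regs: r0:Mul2,r1:1,r2:Mul1,r3:6
  c7: issue SUB r1<-Add1  regs: r0:Mul2,r1:Add1,r2:Mul1,r3:6
  c8: issue SUB r3<-Add2  regs: r0:Mul2,r1:Add1,r2:Mul1,r3:Add2
  c9: stall  regs: r0:Mul2,r1:Add1,r2:Mul1,r3:Add2
  c10: CDB Mul2=9; stall  regs: r0:9,r1:Add1,r2:Mul1,r3:Add2
  c11: stall  regs: r0:9,r1:Add1,r2:Mul1,r3:Add2
  c12: stall  regs: r0:9,r1:Add1,r2:Mul1,r3:Add2
  c13: CDB Add1=-8; issue ADD r1<-Add1  regs: r0:9,r1:Add1,r2:Mul1,r3:Add2
  c14: issue MUL r0<-Mul2  regs: r0:Mul2,r1:Add1,r2:Mul1,r3:Add2
  c15: CDB Mul1=9; stall  regs: r0:Mul2,r1:Add1,r2:9,r3:Add2
  c16: CDB Add2=-17; issue ADD r1<-Add2  regs: r0:Mul2,r1:Add2,r2:9,r3:-17
  c17: issue MUL r3<-Mul1  regs: r0:Mul2,r1:Add2,r2:9,r3:Mul1
  c18: CDB Add1=18  regs: r0:Mul2,r1:Add2,r2:9,r3:Mul1
  c19: -  regs: r0:Mul2,r1:Add2,r2:9,r3:Mul1
  c20: CDB Mul2=81  regs: r0:81,r1:Add2,r2:9,r3:Mul1
  c21: -  regs: r0:81,r1:Add2,r2:9,r3:Mul1

STATUS = VALUE 81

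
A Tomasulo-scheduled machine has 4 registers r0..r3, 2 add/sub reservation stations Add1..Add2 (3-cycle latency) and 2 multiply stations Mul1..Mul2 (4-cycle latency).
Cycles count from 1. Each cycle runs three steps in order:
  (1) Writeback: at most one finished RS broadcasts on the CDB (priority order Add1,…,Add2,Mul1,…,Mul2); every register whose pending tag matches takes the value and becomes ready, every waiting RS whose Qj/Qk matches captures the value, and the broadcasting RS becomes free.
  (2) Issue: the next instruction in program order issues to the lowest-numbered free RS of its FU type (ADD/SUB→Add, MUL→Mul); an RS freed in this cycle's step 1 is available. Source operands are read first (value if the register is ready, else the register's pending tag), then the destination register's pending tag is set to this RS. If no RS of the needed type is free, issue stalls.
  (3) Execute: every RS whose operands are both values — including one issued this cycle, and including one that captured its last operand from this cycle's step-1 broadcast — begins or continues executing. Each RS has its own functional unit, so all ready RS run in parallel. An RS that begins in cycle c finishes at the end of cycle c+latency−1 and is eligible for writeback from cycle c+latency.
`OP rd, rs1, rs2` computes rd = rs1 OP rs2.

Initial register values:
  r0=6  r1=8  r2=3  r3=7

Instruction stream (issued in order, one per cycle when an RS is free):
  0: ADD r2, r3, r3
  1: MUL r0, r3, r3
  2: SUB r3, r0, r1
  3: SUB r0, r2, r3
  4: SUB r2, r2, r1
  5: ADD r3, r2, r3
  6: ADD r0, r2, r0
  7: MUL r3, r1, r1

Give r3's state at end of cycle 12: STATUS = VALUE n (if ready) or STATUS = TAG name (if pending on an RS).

STATUS = TAG Add1

  c1: issue ADD r2<-Add1  regs: r0:6,r1:8,r2:Add1,r3:7
  c2: issue MUL r0<-Mul1  regs: r0:Mul1,r1:8,r2:Add1,r3:7
  c3: issue SUB r3<-Add2  regs: r0:Mul1,r1:8,r2:Add1,r3:Add2
  c4: CDB Add1=14; issue SUB r0<-Add1  regs: r0:Add1,r1:8,r2:14,r3:Add2
  c5: stall  regs: r0:Add1,r1:8,r2:14,r3:Add2
  c6: CDB Mul1=49; stall  regs: r0:Add1,r1:8,r2:14,r3:Add2
  c7: stall  regs: r0:Add1,r1:8,r2:14,r3:Add2
  c8: stall  regs: r0:Add1,r1:8,r2:14,r3:Add2
  c9: CDB Add2=41; issue SUB r2<-Add2  regs: r0:Add1,r1:8,r2:Add2,r3:41
  c10: stall  regs: r0:Add1,r1:8,r2:Add2,r3:41
  c11: stall  regs: r0:Add1,r1:8,r2:Add2,r3:41
  c12: CDB Add1=-27; issue ADD r3<-Add1  regs: r0:-27,r1:8,r2:Add2,r3:Add1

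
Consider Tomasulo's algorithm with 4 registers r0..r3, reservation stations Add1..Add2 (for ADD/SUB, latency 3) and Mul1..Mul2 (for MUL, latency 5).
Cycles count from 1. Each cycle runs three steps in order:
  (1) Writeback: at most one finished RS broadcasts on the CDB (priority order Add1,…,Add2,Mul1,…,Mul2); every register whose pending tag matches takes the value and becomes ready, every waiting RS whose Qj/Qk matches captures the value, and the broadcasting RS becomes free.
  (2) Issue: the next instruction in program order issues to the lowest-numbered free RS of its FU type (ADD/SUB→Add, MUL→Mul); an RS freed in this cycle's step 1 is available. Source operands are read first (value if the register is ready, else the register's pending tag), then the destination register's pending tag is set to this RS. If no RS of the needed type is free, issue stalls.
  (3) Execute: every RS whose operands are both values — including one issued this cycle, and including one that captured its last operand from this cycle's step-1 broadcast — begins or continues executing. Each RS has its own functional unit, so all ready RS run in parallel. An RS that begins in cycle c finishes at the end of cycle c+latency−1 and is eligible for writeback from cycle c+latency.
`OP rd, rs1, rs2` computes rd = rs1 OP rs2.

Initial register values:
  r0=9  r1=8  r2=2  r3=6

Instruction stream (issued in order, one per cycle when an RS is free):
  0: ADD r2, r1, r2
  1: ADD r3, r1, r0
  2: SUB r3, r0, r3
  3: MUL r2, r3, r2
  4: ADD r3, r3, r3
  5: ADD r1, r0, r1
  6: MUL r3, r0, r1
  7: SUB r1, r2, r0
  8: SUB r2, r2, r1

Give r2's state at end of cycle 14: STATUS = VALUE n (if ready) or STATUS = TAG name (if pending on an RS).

  c1: issue ADD r2<-Add1  regs: r0:9,r1:8,r2:Add1,r3:6
  c2: issue ADD r3<-Add2  regs: r0:9,r1:8,r2:Add1,r3:Add2
  c3: stall  regs: r0:9,r1:8,r2:Add1,r3:Add2
  c4: CDB Add1=10; issue SUB r3<-Add1  regs: r0:9,r1:8,r2:10,r3:Add1
  c5: CDB Add2=17; issue MUL r2<-Mul1  regs: r0:9,r1:8,r2:Mul1,r3:Add1
  c6: issue ADD r3<-Add2  regs: r0:9,r1:8,r2:Mul1,r3:Add2
  c7: stall  regs: r0:9,r1:8,r2:Mul1,r3:Add2
  c8: CDB Add1=-8; issue ADD r1<-Add1  regs: r0:9,r1:Add1,r2:Mul1,r3:Add2
  c9: issue MUL r3<-Mul2  regs: r0:9,r1:Add1,r2:Mul1,r3:Mul2
  c10: stall  regs: r0:9,r1:Add1,r2:Mul1,r3:Mul2
  c11: CDB Add1=17; issue SUB r1<-Add1  regs: r0:9,r1:Add1,r2:Mul1,r3:Mul2
  c12: CDB Add2=-16; issue SUB r2<-Add2  regs: r0:9,r1:Add1,r2:Add2,r3:Mul2
  c13: CDB Mul1=-80  regs: r0:9,r1:Add1,r2:Add2,r3:Mul2
  c14: -  regs: r0:9,r1:Add1,r2:Add2,r3:Mul2

STATUS = TAG Add2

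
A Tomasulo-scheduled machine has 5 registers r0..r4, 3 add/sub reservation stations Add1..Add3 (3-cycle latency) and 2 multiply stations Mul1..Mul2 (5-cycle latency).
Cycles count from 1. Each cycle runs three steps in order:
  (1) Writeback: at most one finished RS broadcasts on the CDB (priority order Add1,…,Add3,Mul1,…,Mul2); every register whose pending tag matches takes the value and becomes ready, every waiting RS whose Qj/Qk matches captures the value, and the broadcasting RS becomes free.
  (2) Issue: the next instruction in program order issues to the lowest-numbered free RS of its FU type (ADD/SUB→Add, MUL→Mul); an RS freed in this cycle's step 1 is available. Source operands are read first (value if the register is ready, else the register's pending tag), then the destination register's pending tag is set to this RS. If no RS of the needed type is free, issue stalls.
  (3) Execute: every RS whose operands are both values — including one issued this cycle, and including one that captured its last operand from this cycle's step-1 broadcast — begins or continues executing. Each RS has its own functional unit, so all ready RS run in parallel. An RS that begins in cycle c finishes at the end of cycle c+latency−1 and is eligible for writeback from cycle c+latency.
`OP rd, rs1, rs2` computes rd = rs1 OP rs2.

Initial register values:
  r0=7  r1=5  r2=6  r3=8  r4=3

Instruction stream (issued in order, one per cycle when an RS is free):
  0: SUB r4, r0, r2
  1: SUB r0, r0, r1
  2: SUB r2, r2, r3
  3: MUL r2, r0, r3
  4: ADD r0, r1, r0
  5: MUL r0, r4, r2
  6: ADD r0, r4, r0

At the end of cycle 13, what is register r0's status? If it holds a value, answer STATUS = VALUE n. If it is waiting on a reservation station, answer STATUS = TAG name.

STATUS = TAG Add2

  c1: issue SUB r4<-Add1  regs: r0:7,r1:5,r2:6,r3:8,r4:Add1
  c2: issue SUB r0<-Add2  regs: r0:Add2,r1:5,r2:6,r3:8,r4:Add1
  c3: issue SUB r2<-Add3  regs: r0:Add2,r1:5,r2:Add3,r3:8,r4:Add1
  c4: CDB Add1=1; issue MUL r2<-Mul1  regs: r0:Add2,r1:5,r2:Mul1,r3:8,r4:1
  c5: CDB Add2=2; issue ADD r0<-Add1  regs: r0:Add1,r1:5,r2:Mul1,r3:8,r4:1
  c6: CDB Add3=-2; issue MUL r0<-Mul2  regs: r0:Mul2,r1:5,r2:Mul1,r3:8,r4:1
  c7: issue ADD r0<-Add2  regs: r0:Add2,r1:5,r2:Mul1,r3:8,r4:1
  c8: CDB Add1=7  regs: r0:Add2,r1:5,r2:Mul1,r3:8,r4:1
  c9: -  regs: r0:Add2,r1:5,r2:Mul1,r3:8,r4:1
  c10: CDB Mul1=16  regs: r0:Add2,r1:5,r2:16,r3:8,r4:1
  c11: -  regs: r0:Add2,r1:5,r2:16,r3:8,r4:1
  c12: -  regs: r0:Add2,r1:5,r2:16,r3:8,r4:1
  c13: -  regs: r0:Add2,r1:5,r2:16,r3:8,r4:1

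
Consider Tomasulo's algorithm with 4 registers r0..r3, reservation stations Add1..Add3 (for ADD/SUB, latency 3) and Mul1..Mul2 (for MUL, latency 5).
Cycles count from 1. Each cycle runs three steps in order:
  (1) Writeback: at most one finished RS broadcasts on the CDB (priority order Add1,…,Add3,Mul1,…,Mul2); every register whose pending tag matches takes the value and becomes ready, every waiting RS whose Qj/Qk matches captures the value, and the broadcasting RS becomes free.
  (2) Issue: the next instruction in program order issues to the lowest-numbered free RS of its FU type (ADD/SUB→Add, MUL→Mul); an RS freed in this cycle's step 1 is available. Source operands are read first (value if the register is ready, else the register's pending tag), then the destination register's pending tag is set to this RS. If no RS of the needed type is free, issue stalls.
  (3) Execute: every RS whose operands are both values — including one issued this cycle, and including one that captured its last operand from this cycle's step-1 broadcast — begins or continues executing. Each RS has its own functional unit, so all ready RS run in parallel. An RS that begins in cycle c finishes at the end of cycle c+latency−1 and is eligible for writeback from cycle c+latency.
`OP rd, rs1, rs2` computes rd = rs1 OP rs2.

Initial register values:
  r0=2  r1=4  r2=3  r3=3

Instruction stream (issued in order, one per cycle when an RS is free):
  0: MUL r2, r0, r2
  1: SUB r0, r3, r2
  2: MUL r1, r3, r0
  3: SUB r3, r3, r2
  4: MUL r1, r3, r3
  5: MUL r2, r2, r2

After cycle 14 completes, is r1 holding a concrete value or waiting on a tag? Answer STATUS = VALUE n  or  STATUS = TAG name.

STATUS = TAG Mul1

c1: issue MUL r2<-Mul1 | r0:2,r1:4,r2:Mul1,r3:3
c2: issue SUB r0<-Add1 | r0:Add1,r1:4,r2:Mul1,r3:3
c3: issue MUL r1<-Mul2 | r0:Add1,r1:Mul2,r2:Mul1,r3:3
c4: issue SUB r3<-Add2 | r0:Add1,r1:Mul2,r2:Mul1,r3:Add2
c5: stall | r0:Add1,r1:Mul2,r2:Mul1,r3:Add2
c6: CDB Mul1=6; issue MUL r1<-Mul1 | r0:Add1,r1:Mul1,r2:6,r3:Add2
c7: stall | r0:Add1,r1:Mul1,r2:6,r3:Add2
c8: stall | r0:Add1,r1:Mul1,r2:6,r3:Add2
c9: CDB Add1=-3; stall | r0:-3,r1:Mul1,r2:6,r3:Add2
c10: CDB Add2=-3; stall | r0:-3,r1:Mul1,r2:6,r3:-3
c11: stall | r0:-3,r1:Mul1,r2:6,r3:-3
c12: stall | r0:-3,r1:Mul1,r2:6,r3:-3
c13: stall | r0:-3,r1:Mul1,r2:6,r3:-3
c14: CDB Mul2=-9; issue MUL r2<-Mul2 | r0:-3,r1:Mul1,r2:Mul2,r3:-3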